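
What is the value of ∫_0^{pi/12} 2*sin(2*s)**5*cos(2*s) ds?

1/384

Let u = sin(2*s), so du = 2*cos(2*s) ds. When s = 0, u = 0; when s = pi/12, u = 1/2.
The integral becomes ∫ u**5 du from 0 to 1/2, with antiderivative u**6/6.
Back in s: F(s) = sin(2*s)**6/6.
Then F(pi/12) - F(0) = (1/384) - (0) = 1/384.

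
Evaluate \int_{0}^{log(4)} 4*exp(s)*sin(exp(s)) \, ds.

Let u = exp(s), so du = exp(s) ds. When s = 0, u = 1; when s = log(4), u = 4.
The integral becomes 4·∫ sin(u) du from 1 to 4, with antiderivative -4*cos(u).
Back in s: F(s) = -4*cos(exp(s)).
Then F(log(4)) - F(0) = (-4*cos(4)) - (-4*cos(1)) = 4*cos(1) - 4*cos(4).

4*cos(1) - 4*cos(4)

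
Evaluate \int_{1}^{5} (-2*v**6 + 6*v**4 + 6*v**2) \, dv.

By the power rule, an antiderivative is F(v) = -2*v**7/7 + 6*v**5/5 + 2*v**3.
Then F(5) - F(1) = (-128250/7) - (102/35) = -641352/35.

-641352/35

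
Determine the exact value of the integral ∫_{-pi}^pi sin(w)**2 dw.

pi

Use the identity sin^2(w) = (1 - cos(2*w))/2.
An antiderivative is F(w) = w/2 - sin(2*w)/4.
Then F(pi) - F(-pi) = (pi/2) - (-pi/2) = pi.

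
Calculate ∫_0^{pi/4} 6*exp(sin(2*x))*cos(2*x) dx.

-3 + 3*E

Let u = sin(2*x), so du = 2*cos(2*x) dx. When x = 0, u = 0; when x = pi/4, u = 1.
The integral becomes 3·∫ exp(u) du from 0 to 1, with antiderivative 3*exp(u).
Back in x: F(x) = 3*exp(sin(2*x)).
Then F(pi/4) - F(0) = (3*E) - (3) = -3 + 3*E.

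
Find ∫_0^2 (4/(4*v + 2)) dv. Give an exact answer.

log(5)

Let u = 4*v + 2, so du = 4 dv. When v = 0, u = 2; when v = 2, u = 10.
The integral becomes ∫ 1/u du from 2 to 10, with antiderivative log(u).
Back in v: F(v) = log(4*v + 2).
Then F(2) - F(0) = (log(10)) - (log(2)) = log(5).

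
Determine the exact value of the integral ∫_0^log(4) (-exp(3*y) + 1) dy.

-21 + log(4)

An antiderivative is F(y) = -exp(3*y)/3 + y.
Then F(log(4)) - F(0) = (-64/3 + log(4)) - (-1/3) = -21 + log(4).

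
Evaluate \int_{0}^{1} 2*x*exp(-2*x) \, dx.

(-3 + exp(2))*exp(-2)/2

Integrate by parts once (u = x, dv = 2*exp(-2*x) dx).
An antiderivative is F(x) = (-2*x - 1)*exp(-2*x)/2.
Then F(1) - F(0) = (-3*exp(-2)/2) - (-1/2) = (-3 + exp(2))*exp(-2)/2.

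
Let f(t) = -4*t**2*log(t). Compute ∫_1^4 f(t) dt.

Integrate by parts once (u = ln t, dv = -4*t**2 dt).
An antiderivative is F(t) = -4*t**3*(3*log(t) - 1)/9.
Then F(4) - F(1) = (256/9 - 512*log(2)/3) - (4/9) = 28 - 512*log(2)/3.

28 - 512*log(2)/3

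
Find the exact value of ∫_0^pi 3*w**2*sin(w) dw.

-12 + 3*pi**2

Integrate by parts twice (u = w^2, dv = 3*sin(w) dw).
An antiderivative is F(w) = -3*w**2*cos(w) + 6*w*sin(w) + 6*cos(w).
Then F(pi) - F(0) = (-6 + 3*pi**2) - (6) = -12 + 3*pi**2.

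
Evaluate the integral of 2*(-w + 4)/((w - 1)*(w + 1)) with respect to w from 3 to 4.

Factor the denominator: w**2 - 1 = (w + 1)(w - 1).
Partial fractions: 2*(-w + 4)/((w - 1)*(w + 1)) = -5/(w + 1) + 3/(w - 1).
An antiderivative is F(w) = 3*log(w - 1) - 5*log(w + 1).
Then F(4) - F(3) = (-5*log(5) + 3*log(3)) - (-7*log(2)) = -5*log(5) + 3*log(3) + 7*log(2).

-5*log(5) + 3*log(3) + 7*log(2)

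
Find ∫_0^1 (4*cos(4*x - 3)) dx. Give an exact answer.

sin(3) + sin(1)

Let u = 4*x - 3, so du = 4 dx. When x = 0, u = -3; when x = 1, u = 1.
The integral becomes ∫ cos(u) du from -3 to 1, with antiderivative sin(u).
Back in x: F(x) = sin(4*x - 3).
Then F(1) - F(0) = (sin(1)) - (-sin(3)) = sin(3) + sin(1).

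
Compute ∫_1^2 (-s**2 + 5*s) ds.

31/6

By the power rule, an antiderivative is F(s) = -s**3/3 + 5*s**2/2.
Then F(2) - F(1) = (22/3) - (13/6) = 31/6.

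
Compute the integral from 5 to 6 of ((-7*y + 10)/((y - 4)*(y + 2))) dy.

Factor the denominator: y**2 - 2*y - 8 = (y + 2)(y - 4).
Partial fractions: (-7*y + 10)/((y - 4)*(y + 2)) = -4/(y + 2) - 3/(y - 4).
An antiderivative is F(y) = -3*log(y - 4) - 4*log(y + 2).
Then F(6) - F(5) = (-15*log(2)) - (-4*log(7)) = -15*log(2) + 4*log(7).

-15*log(2) + 4*log(7)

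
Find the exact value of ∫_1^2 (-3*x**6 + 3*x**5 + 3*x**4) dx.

By the power rule, an antiderivative is F(x) = -3*x**7/7 + x**6/2 + 3*x**5/5.
Then F(2) - F(1) = (-128/35) - (47/70) = -303/70.

-303/70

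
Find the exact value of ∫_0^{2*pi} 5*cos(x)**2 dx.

5*pi

Use the identity cos^2(x) = (1 + cos(2*x))/2.
An antiderivative is F(x) = 5*x/2 + 5*sin(2*x)/4.
Then F(2*pi) - F(0) = (5*pi) - (0) = 5*pi.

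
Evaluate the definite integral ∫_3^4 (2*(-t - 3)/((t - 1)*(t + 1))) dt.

log(25/81)

Factor the denominator: t**2 - 1 = (t + 1)(t - 1).
Partial fractions: 2*(-t - 3)/((t - 1)*(t + 1)) = 2/(t + 1) - 4/(t - 1).
An antiderivative is F(t) = -4*log(t - 1) + 2*log(t + 1).
Then F(4) - F(3) = (log(25/81)) - (0) = log(25/81).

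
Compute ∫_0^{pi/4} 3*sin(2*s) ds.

3/2

An antiderivative is F(s) = -3*cos(2*s)/2.
Then F(pi/4) - F(0) = (0) - (-3/2) = 3/2.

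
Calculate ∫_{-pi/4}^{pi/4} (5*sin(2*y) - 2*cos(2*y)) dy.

An antiderivative is F(y) = -sin(2*y) - 5*cos(2*y)/2.
Then F(pi/4) - F(-pi/4) = (-1) - (1) = -2.

-2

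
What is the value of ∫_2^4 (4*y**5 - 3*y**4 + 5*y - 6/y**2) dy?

21213/10

By the power rule, an antiderivative is F(y) = 2*y**6/3 - 3*y**5/5 + 5*y**2/2 + 6/y.
Then F(4) - F(2) = (64733/30) - (547/15) = 21213/10.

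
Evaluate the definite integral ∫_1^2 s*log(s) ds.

Integrate by parts once (u = ln s, dv = s ds).
An antiderivative is F(s) = s**2*(2*log(s) - 1)/4.
Then F(2) - F(1) = (-1 + log(4)) - (-1/4) = -3/4 + log(4).

-3/4 + log(4)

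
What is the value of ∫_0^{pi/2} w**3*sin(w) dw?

Integrate by parts 3 times (u = w^3, dv = sin(w) dw).
An antiderivative is F(w) = -w**3*cos(w) + 3*w**2*sin(w) + 6*w*cos(w) - 6*sin(w).
Then F(pi/2) - F(0) = (-6 + 3*pi**2/4) - (0) = -6 + 3*pi**2/4.

-6 + 3*pi**2/4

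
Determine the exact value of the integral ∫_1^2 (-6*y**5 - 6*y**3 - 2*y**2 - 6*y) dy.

By the power rule, an antiderivative is F(y) = -y**6 - 3*y**4/2 - 2*y**3/3 - 3*y**2.
Then F(2) - F(1) = (-316/3) - (-37/6) = -595/6.

-595/6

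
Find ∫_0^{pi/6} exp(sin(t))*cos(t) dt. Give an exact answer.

Let u = sin(t), so du = cos(t) dt. When t = 0, u = 0; when t = pi/6, u = 1/2.
The integral becomes ∫ exp(u) du from 0 to 1/2, with antiderivative exp(u).
Back in t: F(t) = exp(sin(t)).
Then F(pi/6) - F(0) = (exp(1/2)) - (1) = -1 + exp(1/2).

-1 + exp(1/2)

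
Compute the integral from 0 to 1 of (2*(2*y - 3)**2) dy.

Let u = 2*y - 3, so du = 2 dy. When y = 0, u = -3; when y = 1, u = -1.
The integral becomes ∫ u**2 du from -3 to -1, with antiderivative u**3/3.
Back in y: F(y) = (2*y - 3)**3/3.
Then F(1) - F(0) = (-1/3) - (-9) = 26/3.

26/3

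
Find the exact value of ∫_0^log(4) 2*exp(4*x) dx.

Let u = exp(x), so du = exp(x) dx. When x = 0, u = 1; when x = log(4), u = 4.
The integral becomes 2·∫ u**3 du from 1 to 4, with antiderivative u**4/2.
Back in x: F(x) = exp(4*x)/2.
Then F(log(4)) - F(0) = (128) - (1/2) = 255/2.

255/2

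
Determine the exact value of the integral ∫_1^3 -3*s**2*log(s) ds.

Integrate by parts once (u = ln s, dv = -3*s**2 ds).
An antiderivative is F(s) = -s**3*(3*log(s) - 1)/3.
Then F(3) - F(1) = (9 - 27*log(3)) - (1/3) = 26/3 - 27*log(3).

26/3 - 27*log(3)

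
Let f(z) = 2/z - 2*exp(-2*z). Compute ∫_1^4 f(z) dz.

-exp(-2) + exp(-8) + 4*log(2)

An antiderivative is F(z) = 2*log(z) + exp(-2*z).
Then F(4) - F(1) = (exp(-8) + 4*log(2)) - (exp(-2)) = -exp(-2) + exp(-8) + 4*log(2).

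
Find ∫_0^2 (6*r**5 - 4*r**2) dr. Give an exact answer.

By the power rule, an antiderivative is F(r) = r**6 - 4*r**3/3.
Then F(2) - F(0) = (160/3) - (0) = 160/3.

160/3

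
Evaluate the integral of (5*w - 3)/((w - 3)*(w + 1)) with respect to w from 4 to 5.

-2*log(5) + 2*log(3) + 5*log(2)

Factor the denominator: w**2 - 2*w - 3 = (w + 1)(w - 3).
Partial fractions: (5*w - 3)/((w - 3)*(w + 1)) = 2/(w + 1) + 3/(w - 3).
An antiderivative is F(w) = 3*log(w - 3) + 2*log(w + 1).
Then F(5) - F(4) = (2*log(3) + 5*log(2)) - (log(25)) = -2*log(5) + 2*log(3) + 5*log(2).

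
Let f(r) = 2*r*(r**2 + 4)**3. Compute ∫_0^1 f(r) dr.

Let u = r**2 + 4, so du = 2*r dr. When r = 0, u = 4; when r = 1, u = 5.
The integral becomes ∫ u**3 du from 4 to 5, with antiderivative u**4/4.
Back in r: F(r) = (r**2 + 4)**4/4.
Then F(1) - F(0) = (625/4) - (64) = 369/4.

369/4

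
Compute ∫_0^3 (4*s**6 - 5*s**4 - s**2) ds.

6984/7

By the power rule, an antiderivative is F(s) = 4*s**7/7 - s**5 - s**3/3.
Then F(3) - F(0) = (6984/7) - (0) = 6984/7.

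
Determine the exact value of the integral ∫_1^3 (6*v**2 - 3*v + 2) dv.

44

By the power rule, an antiderivative is F(v) = 2*v**3 - 3*v**2/2 + 2*v.
Then F(3) - F(1) = (93/2) - (5/2) = 44.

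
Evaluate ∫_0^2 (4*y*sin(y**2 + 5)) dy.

Let u = y**2 + 5, so du = 2*y dy. When y = 0, u = 5; when y = 2, u = 9.
The integral becomes 2·∫ sin(u) du from 5 to 9, with antiderivative -2*cos(u).
Back in y: F(y) = -2*cos(y**2 + 5).
Then F(2) - F(0) = (-2*cos(9)) - (-2*cos(5)) = 2*cos(5) - 2*cos(9).

2*cos(5) - 2*cos(9)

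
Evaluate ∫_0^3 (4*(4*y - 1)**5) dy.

295260

Let u = 4*y - 1, so du = 4 dy. When y = 0, u = -1; when y = 3, u = 11.
The integral becomes ∫ u**5 du from -1 to 11, with antiderivative u**6/6.
Back in y: F(y) = (4*y - 1)**6/6.
Then F(3) - F(0) = (1771561/6) - (1/6) = 295260.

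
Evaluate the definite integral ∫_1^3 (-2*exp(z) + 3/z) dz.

An antiderivative is F(z) = -2*exp(z) + 3*log(z).
Then F(3) - F(1) = (-2*exp(3) + log(27)) - (-2*exp(1)) = -2*exp(3) + log(27) + 2*exp(1).

-2*exp(3) + log(27) + 2*exp(1)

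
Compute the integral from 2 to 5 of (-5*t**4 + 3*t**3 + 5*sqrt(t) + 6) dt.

By the power rule, an antiderivative is F(t) = -t**5 + 3*t**4/4 + 10*t**(3/2)/3 + 6*t.
Then F(5) - F(2) = (-10505/4 + 50*sqrt(5)/3) - (-8 + 20*sqrt(2)/3) = -10473/4 - 20*sqrt(2)/3 + 50*sqrt(5)/3.

-10473/4 - 20*sqrt(2)/3 + 50*sqrt(5)/3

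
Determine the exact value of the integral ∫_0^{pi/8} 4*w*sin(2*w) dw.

sqrt(2)*(4 - pi)/8

Integrate by parts once (u = w, dv = 4*sin(2*w) dw).
An antiderivative is F(w) = -2*w*cos(2*w) + sin(2*w).
Then F(pi/8) - F(0) = (sqrt(2)*(4 - pi)/8) - (0) = sqrt(2)*(4 - pi)/8.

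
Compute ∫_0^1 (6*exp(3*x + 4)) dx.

-2*(1 - exp(3))*exp(4)

Let u = 3*x + 4, so du = 3 dx. When x = 0, u = 4; when x = 1, u = 7.
The integral becomes 2·∫ exp(u) du from 4 to 7, with antiderivative 2*exp(u).
Back in x: F(x) = 2*exp(3*x + 4).
Then F(1) - F(0) = (2*exp(7)) - (2*exp(4)) = -2*(1 - exp(3))*exp(4).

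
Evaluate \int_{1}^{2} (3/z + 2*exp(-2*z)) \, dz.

An antiderivative is F(z) = 3*log(z) - exp(-2*z).
Then F(2) - F(1) = (-exp(-4) + 3*log(2)) - (-exp(-2)) = -exp(-4) + exp(-2) + 3*log(2).

-exp(-4) + exp(-2) + 3*log(2)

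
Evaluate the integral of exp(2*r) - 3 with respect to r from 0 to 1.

-7/2 + exp(2)/2

An antiderivative is F(r) = exp(2*r)/2 - 3*r.
Then F(1) - F(0) = (-3 + exp(2)/2) - (1/2) = -7/2 + exp(2)/2.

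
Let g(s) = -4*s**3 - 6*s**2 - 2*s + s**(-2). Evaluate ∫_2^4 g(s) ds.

By the power rule, an antiderivative is F(s) = -s**4 - 2*s**3 - s**2 - 1/s.
Then F(4) - F(2) = (-1601/4) - (-73/2) = -1455/4.

-1455/4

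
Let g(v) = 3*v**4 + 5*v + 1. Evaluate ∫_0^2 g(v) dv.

156/5

By the power rule, an antiderivative is F(v) = 3*v**5/5 + 5*v**2/2 + v.
Then F(2) - F(0) = (156/5) - (0) = 156/5.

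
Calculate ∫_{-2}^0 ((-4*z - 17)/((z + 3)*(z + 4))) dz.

-5*log(3) + log(2)

Factor the denominator: z**2 + 7*z + 12 = (z + 4)(z + 3).
Partial fractions: (-4*z - 17)/((z + 3)*(z + 4)) = 1/(z + 4) - 5/(z + 3).
An antiderivative is F(z) = -5*log(z + 3) + log(z + 4).
Then F(0) - F(-2) = (-5*log(3) + 2*log(2)) - (log(2)) = -5*log(3) + log(2).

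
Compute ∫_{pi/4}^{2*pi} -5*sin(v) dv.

An antiderivative is F(v) = 5*cos(v).
Then F(2*pi) - F(pi/4) = (5) - (5*sqrt(2)/2) = 5 - 5*sqrt(2)/2.

5 - 5*sqrt(2)/2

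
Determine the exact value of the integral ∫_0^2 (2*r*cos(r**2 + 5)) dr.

Let u = r**2 + 5, so du = 2*r dr. When r = 0, u = 5; when r = 2, u = 9.
The integral becomes ∫ cos(u) du from 5 to 9, with antiderivative sin(u).
Back in r: F(r) = sin(r**2 + 5).
Then F(2) - F(0) = (sin(9)) - (sin(5)) = sin(9) - sin(5).

sin(9) - sin(5)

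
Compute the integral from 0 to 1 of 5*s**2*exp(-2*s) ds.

5/4 - 25*exp(-2)/4

Integrate by parts twice (u = s^2, dv = 5*exp(-2*s) ds).
An antiderivative is F(s) = (-10*s**2 - 10*s - 5)*exp(-2*s)/4.
Then F(1) - F(0) = (-25*exp(-2)/4) - (-5/4) = 5/4 - 25*exp(-2)/4.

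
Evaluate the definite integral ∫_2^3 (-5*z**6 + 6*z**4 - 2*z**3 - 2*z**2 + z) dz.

-132319/105

By the power rule, an antiderivative is F(z) = -5*z**7/7 + 6*z**5/5 - z**4/2 - 2*z**3/3 + z**2/2.
Then F(3) - F(2) = (-46359/35) - (-6758/105) = -132319/105.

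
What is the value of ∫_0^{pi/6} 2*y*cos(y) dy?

Integrate by parts once (u = y, dv = 2*cos(y) dy).
An antiderivative is F(y) = 2*y*sin(y) + 2*cos(y).
Then F(pi/6) - F(0) = (pi/6 + sqrt(3)) - (2) = -2 + pi/6 + sqrt(3).

-2 + pi/6 + sqrt(3)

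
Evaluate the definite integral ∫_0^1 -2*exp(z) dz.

2 - 2*E

An antiderivative is F(z) = -2*exp(z).
Then F(1) - F(0) = (-2*E) - (-2) = 2 - 2*E.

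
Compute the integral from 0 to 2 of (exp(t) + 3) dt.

An antiderivative is F(t) = 3*t + exp(t).
Then F(2) - F(0) = (6 + exp(2)) - (1) = 5 + exp(2).

5 + exp(2)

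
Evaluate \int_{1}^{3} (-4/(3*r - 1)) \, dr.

-8*log(2)/3

An antiderivative is F(r) = -4*log(3*r - 1)/3.
Then F(3) - F(1) = (-log(16)) - (-4*log(2)/3) = -8*log(2)/3.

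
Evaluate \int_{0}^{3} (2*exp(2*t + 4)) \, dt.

-exp(4) + exp(10)

Let u = 2*t + 4, so du = 2 dt. When t = 0, u = 4; when t = 3, u = 10.
The integral becomes ∫ exp(u) du from 4 to 10, with antiderivative exp(u).
Back in t: F(t) = exp(2*t + 4).
Then F(3) - F(0) = (exp(10)) - (exp(4)) = -exp(4) + exp(10).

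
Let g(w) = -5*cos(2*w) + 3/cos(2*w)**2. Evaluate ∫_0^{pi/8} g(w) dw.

An antiderivative is F(w) = -5*sin(2*w)/2 + 3*tan(2*w)/2.
Then F(pi/8) - F(0) = (3/2 - 5*sqrt(2)/4) - (0) = 3/2 - 5*sqrt(2)/4.

3/2 - 5*sqrt(2)/4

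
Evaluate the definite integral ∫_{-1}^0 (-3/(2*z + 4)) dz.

An antiderivative is F(z) = -3*log(2*z + 4)/2.
Then F(0) - F(-1) = (-log(8)) - (-3*log(2)/2) = -3*log(2)/2.

-3*log(2)/2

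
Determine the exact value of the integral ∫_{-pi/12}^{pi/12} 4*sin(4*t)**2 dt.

Use the identity sin^2(4*t) = (1 - cos(8*t))/2.
An antiderivative is F(t) = 2*t - sin(8*t)/4.
Then F(pi/12) - F(-pi/12) = (-sqrt(3)/8 + pi/6) - (-pi/6 + sqrt(3)/8) = -sqrt(3)/4 + pi/3.

-sqrt(3)/4 + pi/3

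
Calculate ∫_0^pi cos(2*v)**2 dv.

pi/2

Use the identity cos^2(2*v) = (1 + cos(4*v))/2.
An antiderivative is F(v) = v/2 + sin(4*v)/8.
Then F(pi) - F(0) = (pi/2) - (0) = pi/2.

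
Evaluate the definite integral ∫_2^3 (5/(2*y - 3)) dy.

An antiderivative is F(y) = 5*log(2*y - 3)/2.
Then F(3) - F(2) = (5*log(3)/2) - (0) = 5*log(3)/2.

5*log(3)/2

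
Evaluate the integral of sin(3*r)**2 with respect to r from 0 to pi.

Use the identity sin^2(3*r) = (1 - cos(6*r))/2.
An antiderivative is F(r) = r/2 - sin(6*r)/12.
Then F(pi) - F(0) = (pi/2) - (0) = pi/2.

pi/2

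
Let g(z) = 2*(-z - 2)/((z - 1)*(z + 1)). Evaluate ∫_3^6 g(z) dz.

Factor the denominator: z**2 - 1 = (z + 1)(z - 1).
Partial fractions: 2*(-z - 2)/((z - 1)*(z + 1)) = 1/(z + 1) - 3/(z - 1).
An antiderivative is F(z) = -3*log(z - 1) + log(z + 1).
Then F(6) - F(3) = (-3*log(5) + log(7)) - (-log(2)) = -3*log(5) + log(2) + log(7).

-3*log(5) + log(2) + log(7)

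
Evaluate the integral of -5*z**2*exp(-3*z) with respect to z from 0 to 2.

Integrate by parts twice (u = z^2, dv = -5*exp(-3*z) dz).
An antiderivative is F(z) = (45*z**2 + 30*z + 10)*exp(-3*z)/27.
Then F(2) - F(0) = (250*exp(-6)/27) - (10/27) = -10/27 + 250*exp(-6)/27.

-10/27 + 250*exp(-6)/27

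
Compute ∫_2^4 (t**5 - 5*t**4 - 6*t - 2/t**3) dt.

By the power rule, an antiderivative is F(t) = t**6/6 - t**5 - 3*t**2 + t**(-2).
Then F(4) - F(2) = (-18685/48) - (-397/12) = -5699/16.

-5699/16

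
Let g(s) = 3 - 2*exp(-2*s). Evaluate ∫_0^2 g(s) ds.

An antiderivative is F(s) = 3*s + exp(-2*s).
Then F(2) - F(0) = (exp(-4) + 6) - (1) = exp(-4) + 5.

exp(-4) + 5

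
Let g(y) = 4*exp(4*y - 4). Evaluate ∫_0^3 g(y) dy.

-(1 - exp(12))*exp(-4)

Let u = 4*y - 4, so du = 4 dy. When y = 0, u = -4; when y = 3, u = 8.
The integral becomes ∫ exp(u) du from -4 to 8, with antiderivative exp(u).
Back in y: F(y) = exp(4*y - 4).
Then F(3) - F(0) = (exp(8)) - (exp(-4)) = -(1 - exp(12))*exp(-4).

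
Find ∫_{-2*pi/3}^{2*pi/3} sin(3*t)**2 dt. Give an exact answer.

Use the identity sin^2(3*t) = (1 - cos(6*t))/2.
An antiderivative is F(t) = t/2 - sin(6*t)/12.
Then F(2*pi/3) - F(-2*pi/3) = (pi/3) - (-pi/3) = 2*pi/3.

2*pi/3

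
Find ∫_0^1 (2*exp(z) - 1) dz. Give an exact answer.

-3 + 2*E

An antiderivative is F(z) = -z + 2*exp(z).
Then F(1) - F(0) = (-1 + 2*E) - (2) = -3 + 2*E.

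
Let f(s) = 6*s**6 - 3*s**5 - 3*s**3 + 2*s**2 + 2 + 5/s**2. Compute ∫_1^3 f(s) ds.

30962/21

By the power rule, an antiderivative is F(s) = 6*s**7/7 - s**6/2 - 3*s**4/4 + 2*s**3/3 + 2*s - 5/s.
Then F(3) - F(1) = (123619/84) - (-229/84) = 30962/21.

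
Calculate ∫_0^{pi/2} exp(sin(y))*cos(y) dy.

Let u = sin(y), so du = cos(y) dy. When y = 0, u = 0; when y = pi/2, u = 1.
The integral becomes ∫ exp(u) du from 0 to 1, with antiderivative exp(u).
Back in y: F(y) = exp(sin(y)).
Then F(pi/2) - F(0) = (E) - (1) = -1 + E.

-1 + E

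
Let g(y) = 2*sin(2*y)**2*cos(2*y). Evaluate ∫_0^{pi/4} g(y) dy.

1/3

Let u = sin(2*y), so du = 2*cos(2*y) dy. When y = 0, u = 0; when y = pi/4, u = 1.
The integral becomes ∫ u**2 du from 0 to 1, with antiderivative u**3/3.
Back in y: F(y) = sin(2*y)**3/3.
Then F(pi/4) - F(0) = (1/3) - (0) = 1/3.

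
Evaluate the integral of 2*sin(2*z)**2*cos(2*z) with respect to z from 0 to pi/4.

Let u = sin(2*z), so du = 2*cos(2*z) dz. When z = 0, u = 0; when z = pi/4, u = 1.
The integral becomes ∫ u**2 du from 0 to 1, with antiderivative u**3/3.
Back in z: F(z) = sin(2*z)**3/3.
Then F(pi/4) - F(0) = (1/3) - (0) = 1/3.

1/3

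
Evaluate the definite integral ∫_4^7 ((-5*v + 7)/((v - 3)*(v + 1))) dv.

-13*log(2) + 3*log(5)

Factor the denominator: v**2 - 2*v - 3 = (v + 1)(v - 3).
Partial fractions: (-5*v + 7)/((v - 3)*(v + 1)) = -3/(v + 1) - 2/(v - 3).
An antiderivative is F(v) = -2*log(v - 3) - 3*log(v + 1).
Then F(7) - F(4) = (-13*log(2)) - (-3*log(5)) = -13*log(2) + 3*log(5).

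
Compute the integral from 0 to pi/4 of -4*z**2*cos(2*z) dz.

Integrate by parts twice (u = z^2, dv = -4*cos(2*z) dz).
An antiderivative is F(z) = -2*z**2*sin(2*z) - 2*z*cos(2*z) + sin(2*z).
Then F(pi/4) - F(0) = (1 - pi**2/8) - (0) = 1 - pi**2/8.

1 - pi**2/8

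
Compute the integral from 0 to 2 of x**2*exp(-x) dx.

2 - 10*exp(-2)

Integrate by parts twice (u = x^2, dv = exp(-x) dx).
An antiderivative is F(x) = (-x**2 - 2*x - 2)*exp(-x).
Then F(2) - F(0) = (-10*exp(-2)) - (-2) = 2 - 10*exp(-2).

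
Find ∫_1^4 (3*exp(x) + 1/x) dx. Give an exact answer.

-3*exp(1) + log(4) + 3*exp(4)

An antiderivative is F(x) = 3*exp(x) + log(x).
Then F(4) - F(1) = (log(4) + 3*exp(4)) - (3*exp(1)) = -3*exp(1) + log(4) + 3*exp(4).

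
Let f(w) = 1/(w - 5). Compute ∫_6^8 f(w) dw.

log(3)

An antiderivative is F(w) = log(w - 5).
Then F(8) - F(6) = (log(3)) - (0) = log(3).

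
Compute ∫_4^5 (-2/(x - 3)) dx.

-log(4)

An antiderivative is F(x) = -2*log(x - 3).
Then F(5) - F(4) = (-log(4)) - (0) = -log(4).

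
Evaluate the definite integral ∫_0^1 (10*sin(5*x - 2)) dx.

Let u = 5*x - 2, so du = 5 dx. When x = 0, u = -2; when x = 1, u = 3.
The integral becomes 2·∫ sin(u) du from -2 to 3, with antiderivative -2*cos(u).
Back in x: F(x) = -2*cos(5*x - 2).
Then F(1) - F(0) = (-2*cos(3)) - (-2*cos(2)) = 2*cos(2) - 2*cos(3).

2*cos(2) - 2*cos(3)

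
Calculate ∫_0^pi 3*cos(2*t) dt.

An antiderivative is F(t) = 3*sin(2*t)/2.
Then F(pi) - F(0) = (0) - (0) = 0.

0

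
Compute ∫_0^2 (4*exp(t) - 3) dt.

-10 + 4*exp(2)

An antiderivative is F(t) = -3*t + 4*exp(t).
Then F(2) - F(0) = (-6 + 4*exp(2)) - (4) = -10 + 4*exp(2).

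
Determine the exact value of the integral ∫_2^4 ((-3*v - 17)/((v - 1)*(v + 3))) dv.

-5*log(3) - 2*log(5) + 2*log(7)

Factor the denominator: v**2 + 2*v - 3 = (v + 3)(v - 1).
Partial fractions: (-3*v - 17)/((v - 1)*(v + 3)) = 2/(v + 3) - 5/(v - 1).
An antiderivative is F(v) = -5*log(v - 1) + 2*log(v + 3).
Then F(4) - F(2) = (-5*log(3) + 2*log(7)) - (log(25)) = -5*log(3) - 2*log(5) + 2*log(7).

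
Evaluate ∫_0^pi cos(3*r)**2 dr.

pi/2

Use the identity cos^2(3*r) = (1 + cos(6*r))/2.
An antiderivative is F(r) = r/2 + sin(6*r)/12.
Then F(pi) - F(0) = (pi/2) - (0) = pi/2.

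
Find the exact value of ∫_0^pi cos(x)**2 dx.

pi/2

Use the identity cos^2(x) = (1 + cos(2*x))/2.
An antiderivative is F(x) = x/2 + sin(2*x)/4.
Then F(pi) - F(0) = (pi/2) - (0) = pi/2.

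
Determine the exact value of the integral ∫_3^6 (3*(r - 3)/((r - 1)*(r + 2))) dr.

Factor the denominator: r**2 + r - 2 = (r + 2)(r - 1).
Partial fractions: 3*(r - 3)/((r - 1)*(r + 2)) = 5/(r + 2) - 2/(r - 1).
An antiderivative is F(r) = -2*log(r - 1) + 5*log(r + 2).
Then F(6) - F(3) = (-2*log(5) + 15*log(2)) - (-2*log(2) + 5*log(5)) = -7*log(5) + 17*log(2).

-7*log(5) + 17*log(2)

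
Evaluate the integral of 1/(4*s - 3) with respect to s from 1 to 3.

log(3)/2

An antiderivative is F(s) = log(4*s - 3)/4.
Then F(3) - F(1) = (log(3)/2) - (0) = log(3)/2.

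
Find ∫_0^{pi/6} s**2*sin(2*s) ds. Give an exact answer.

-1/8 - pi**2/144 + sqrt(3)*pi/24

Integrate by parts twice (u = s^2, dv = sin(2*s) ds).
An antiderivative is F(s) = -s**2*cos(2*s)/2 + s*sin(2*s)/2 + cos(2*s)/4.
Then F(pi/6) - F(0) = (-pi**2/144 + 1/8 + sqrt(3)*pi/24) - (1/4) = -1/8 - pi**2/144 + sqrt(3)*pi/24.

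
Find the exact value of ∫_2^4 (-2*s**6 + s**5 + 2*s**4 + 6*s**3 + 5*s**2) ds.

By the power rule, an antiderivative is F(s) = -2*s**7/7 + s**6/6 + 2*s**5/5 + 3*s**4/2 + 5*s**3/3.
Then F(4) - F(2) = (-325312/105) - (848/35) = -327856/105.

-327856/105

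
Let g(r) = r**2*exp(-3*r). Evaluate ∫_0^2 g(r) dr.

Integrate by parts twice (u = r^2, dv = exp(-3*r) dr).
An antiderivative is F(r) = (-9*r**2 - 6*r - 2)*exp(-3*r)/27.
Then F(2) - F(0) = (-50*exp(-6)/27) - (-2/27) = 2/27 - 50*exp(-6)/27.

2/27 - 50*exp(-6)/27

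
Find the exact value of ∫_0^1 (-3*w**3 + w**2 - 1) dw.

By the power rule, an antiderivative is F(w) = -3*w**4/4 + w**3/3 - w.
Then F(1) - F(0) = (-17/12) - (0) = -17/12.

-17/12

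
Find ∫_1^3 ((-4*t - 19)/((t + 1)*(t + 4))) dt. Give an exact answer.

-5*log(2) - log(5) + log(7)

Factor the denominator: t**2 + 5*t + 4 = (t + 4)(t + 1).
Partial fractions: (-4*t - 19)/((t + 1)*(t + 4)) = 1/(t + 4) - 5/(t + 1).
An antiderivative is F(t) = -5*log(t + 1) + log(t + 4).
Then F(3) - F(1) = (-10*log(2) + log(7)) - (log(5/32)) = -5*log(2) - log(5) + log(7).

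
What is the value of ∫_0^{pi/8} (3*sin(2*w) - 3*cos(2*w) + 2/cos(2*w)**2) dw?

5/2 - 3*sqrt(2)/2

An antiderivative is F(w) = -3*sin(2*w)/2 - 3*cos(2*w)/2 + tan(2*w).
Then F(pi/8) - F(0) = (1 - 3*sqrt(2)/2) - (-3/2) = 5/2 - 3*sqrt(2)/2.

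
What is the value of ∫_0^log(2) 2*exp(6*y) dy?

Let u = exp(y), so du = exp(y) dy. When y = 0, u = 1; when y = log(2), u = 2.
The integral becomes 2·∫ u**5 du from 1 to 2, with antiderivative u**6/3.
Back in y: F(y) = exp(6*y)/3.
Then F(log(2)) - F(0) = (64/3) - (1/3) = 21.

21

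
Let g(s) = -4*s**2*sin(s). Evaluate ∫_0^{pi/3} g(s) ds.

-4*sqrt(3)*pi/3 + 2*pi**2/9 + 4

Integrate by parts twice (u = s^2, dv = -4*sin(s) ds).
An antiderivative is F(s) = 4*s**2*cos(s) - 8*s*sin(s) - 8*cos(s).
Then F(pi/3) - F(0) = (-4*sqrt(3)*pi/3 - 4 + 2*pi**2/9) - (-8) = -4*sqrt(3)*pi/3 + 2*pi**2/9 + 4.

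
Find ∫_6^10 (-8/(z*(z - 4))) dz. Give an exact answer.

Factor the denominator: z**2 - 4*z = z(z - 4).
Partial fractions: -8/(z*(z - 4)) = 2/z - 2/(z - 4).
An antiderivative is F(z) = 2*log(z) - 2*log(z - 4).
Then F(10) - F(6) = (log(25/9)) - (log(9)) = log(25/81).

log(25/81)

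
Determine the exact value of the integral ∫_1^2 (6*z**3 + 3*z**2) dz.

59/2

By the power rule, an antiderivative is F(z) = 3*z**4/2 + z**3.
Then F(2) - F(1) = (32) - (5/2) = 59/2.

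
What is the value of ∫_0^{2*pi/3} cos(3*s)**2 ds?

pi/3

Use the identity cos^2(3*s) = (1 + cos(6*s))/2.
An antiderivative is F(s) = s/2 + sin(6*s)/12.
Then F(2*pi/3) - F(0) = (pi/3) - (0) = pi/3.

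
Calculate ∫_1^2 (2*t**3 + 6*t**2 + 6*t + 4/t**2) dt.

65/2

By the power rule, an antiderivative is F(t) = t**4/2 + 2*t**3 + 3*t**2 - 4/t.
Then F(2) - F(1) = (34) - (3/2) = 65/2.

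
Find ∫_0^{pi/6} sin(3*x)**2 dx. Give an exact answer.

pi/12

Use the identity sin^2(3*x) = (1 - cos(6*x))/2.
An antiderivative is F(x) = x/2 - sin(6*x)/12.
Then F(pi/6) - F(0) = (pi/12) - (0) = pi/12.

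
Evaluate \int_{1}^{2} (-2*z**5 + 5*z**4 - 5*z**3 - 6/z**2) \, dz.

-47/4

By the power rule, an antiderivative is F(z) = -z**6/3 + z**5 - 5*z**4/4 + 6/z.
Then F(2) - F(1) = (-19/3) - (65/12) = -47/4.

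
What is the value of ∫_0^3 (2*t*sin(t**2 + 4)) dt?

-cos(13) + cos(4)

Let u = t**2 + 4, so du = 2*t dt. When t = 0, u = 4; when t = 3, u = 13.
The integral becomes ∫ sin(u) du from 4 to 13, with antiderivative -cos(u).
Back in t: F(t) = -cos(t**2 + 4).
Then F(3) - F(0) = (-cos(13)) - (-cos(4)) = -cos(13) + cos(4).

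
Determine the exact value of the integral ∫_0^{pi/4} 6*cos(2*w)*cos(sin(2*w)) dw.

Let u = sin(2*w), so du = 2*cos(2*w) dw. When w = 0, u = 0; when w = pi/4, u = 1.
The integral becomes 3·∫ cos(u) du from 0 to 1, with antiderivative 3*sin(u).
Back in w: F(w) = 3*sin(sin(2*w)).
Then F(pi/4) - F(0) = (3*sin(1)) - (0) = 3*sin(1).

3*sin(1)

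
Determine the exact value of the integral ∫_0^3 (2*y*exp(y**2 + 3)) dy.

Let u = y**2 + 3, so du = 2*y dy. When y = 0, u = 3; when y = 3, u = 12.
The integral becomes ∫ exp(u) du from 3 to 12, with antiderivative exp(u).
Back in y: F(y) = exp(y**2 + 3).
Then F(3) - F(0) = (exp(12)) - (exp(3)) = -exp(3) + exp(12).

-exp(3) + exp(12)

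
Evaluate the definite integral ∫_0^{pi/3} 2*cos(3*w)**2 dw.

Use the identity cos^2(3*w) = (1 + cos(6*w))/2.
An antiderivative is F(w) = w + sin(6*w)/6.
Then F(pi/3) - F(0) = (pi/3) - (0) = pi/3.

pi/3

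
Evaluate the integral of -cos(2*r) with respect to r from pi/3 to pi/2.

sqrt(3)/4

An antiderivative is F(r) = -sin(2*r)/2.
Then F(pi/2) - F(pi/3) = (0) - (-sqrt(3)/4) = sqrt(3)/4.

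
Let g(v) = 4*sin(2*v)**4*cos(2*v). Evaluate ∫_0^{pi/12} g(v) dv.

Let u = sin(2*v), so du = 2*cos(2*v) dv. When v = 0, u = 0; when v = pi/12, u = 1/2.
The integral becomes 2·∫ u**4 du from 0 to 1/2, with antiderivative 2*u**5/5.
Back in v: F(v) = 2*sin(2*v)**5/5.
Then F(pi/12) - F(0) = (1/80) - (0) = 1/80.

1/80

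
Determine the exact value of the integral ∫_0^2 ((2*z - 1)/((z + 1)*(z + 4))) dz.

log(9/8)

Factor the denominator: z**2 + 5*z + 4 = (z + 4)(z + 1).
Partial fractions: (2*z - 1)/((z + 1)*(z + 4)) = 3/(z + 4) - 1/(z + 1).
An antiderivative is F(z) = -log(z + 1) + 3*log(z + 4).
Then F(2) - F(0) = (log(72)) - (log(64)) = log(9/8).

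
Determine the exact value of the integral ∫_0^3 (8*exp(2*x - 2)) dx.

Let u = 2*x - 2, so du = 2 dx. When x = 0, u = -2; when x = 3, u = 4.
The integral becomes 4·∫ exp(u) du from -2 to 4, with antiderivative 4*exp(u).
Back in x: F(x) = 4*exp(2*x - 2).
Then F(3) - F(0) = (4*exp(4)) - (4*exp(-2)) = -(4 - 4*exp(6))*exp(-2).

-(4 - 4*exp(6))*exp(-2)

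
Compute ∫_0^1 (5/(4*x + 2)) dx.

An antiderivative is F(x) = 5*log(4*x + 2)/4.
Then F(1) - F(0) = (5*log(6)/4) - (5*log(2)/4) = 5*log(3)/4.

5*log(3)/4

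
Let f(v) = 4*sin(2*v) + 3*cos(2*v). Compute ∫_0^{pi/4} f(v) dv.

7/2

An antiderivative is F(v) = 3*sin(2*v)/2 - 2*cos(2*v).
Then F(pi/4) - F(0) = (3/2) - (-2) = 7/2.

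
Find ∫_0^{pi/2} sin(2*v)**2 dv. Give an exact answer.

pi/4

Use the identity sin^2(2*v) = (1 - cos(4*v))/2.
An antiderivative is F(v) = v/2 - sin(4*v)/8.
Then F(pi/2) - F(0) = (pi/4) - (0) = pi/4.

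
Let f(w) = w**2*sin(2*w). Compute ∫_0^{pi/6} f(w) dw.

Integrate by parts twice (u = w^2, dv = sin(2*w) dw).
An antiderivative is F(w) = -w**2*cos(2*w)/2 + w*sin(2*w)/2 + cos(2*w)/4.
Then F(pi/6) - F(0) = (-pi**2/144 + 1/8 + sqrt(3)*pi/24) - (1/4) = -1/8 - pi**2/144 + sqrt(3)*pi/24.

-1/8 - pi**2/144 + sqrt(3)*pi/24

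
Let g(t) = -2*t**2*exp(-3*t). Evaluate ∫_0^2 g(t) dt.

Integrate by parts twice (u = t^2, dv = -2*exp(-3*t) dt).
An antiderivative is F(t) = (18*t**2 + 12*t + 4)*exp(-3*t)/27.
Then F(2) - F(0) = (100*exp(-6)/27) - (4/27) = -4/27 + 100*exp(-6)/27.

-4/27 + 100*exp(-6)/27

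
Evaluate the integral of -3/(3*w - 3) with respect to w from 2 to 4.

An antiderivative is F(w) = -log(3*w - 3).
Then F(4) - F(2) = (-log(9)) - (-log(3)) = -log(3).

-log(3)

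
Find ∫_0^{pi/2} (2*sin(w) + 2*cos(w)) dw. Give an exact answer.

4

An antiderivative is F(w) = 2*sin(w) - 2*cos(w).
Then F(pi/2) - F(0) = (2) - (-2) = 4.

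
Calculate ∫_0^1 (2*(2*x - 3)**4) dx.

Let u = 2*x - 3, so du = 2 dx. When x = 0, u = -3; when x = 1, u = -1.
The integral becomes ∫ u**4 du from -3 to -1, with antiderivative u**5/5.
Back in x: F(x) = (2*x - 3)**5/5.
Then F(1) - F(0) = (-1/5) - (-243/5) = 242/5.

242/5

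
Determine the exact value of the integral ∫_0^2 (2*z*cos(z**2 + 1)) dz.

sin(5) - sin(1)

Let u = z**2 + 1, so du = 2*z dz. When z = 0, u = 1; when z = 2, u = 5.
The integral becomes ∫ cos(u) du from 1 to 5, with antiderivative sin(u).
Back in z: F(z) = sin(z**2 + 1).
Then F(2) - F(0) = (sin(5)) - (sin(1)) = sin(5) - sin(1).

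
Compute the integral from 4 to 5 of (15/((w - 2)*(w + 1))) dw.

Factor the denominator: w**2 - w - 2 = (w + 1)(w - 2).
Partial fractions: 15/((w - 2)*(w + 1)) = -5/(w + 1) + 5/(w - 2).
An antiderivative is F(w) = 5*log(w - 2) - 5*log(w + 1).
Then F(5) - F(4) = (-log(32)) - (-5*log(5) + 5*log(2)) = -10*log(2) + 5*log(5).

-10*log(2) + 5*log(5)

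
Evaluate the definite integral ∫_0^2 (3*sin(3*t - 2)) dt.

cos(2) - cos(4)

Let u = 3*t - 2, so du = 3 dt. When t = 0, u = -2; when t = 2, u = 4.
The integral becomes ∫ sin(u) du from -2 to 4, with antiderivative -cos(u).
Back in t: F(t) = -cos(3*t - 2).
Then F(2) - F(0) = (-cos(4)) - (-cos(2)) = cos(2) - cos(4).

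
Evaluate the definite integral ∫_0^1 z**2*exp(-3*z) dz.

Integrate by parts twice (u = z^2, dv = exp(-3*z) dz).
An antiderivative is F(z) = (-9*z**2 - 6*z - 2)*exp(-3*z)/27.
Then F(1) - F(0) = (-17*exp(-3)/27) - (-2/27) = 2/27 - 17*exp(-3)/27.

2/27 - 17*exp(-3)/27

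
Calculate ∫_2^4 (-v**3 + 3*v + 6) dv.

-30

By the power rule, an antiderivative is F(v) = -v**4/4 + 3*v**2/2 + 6*v.
Then F(4) - F(2) = (-16) - (14) = -30.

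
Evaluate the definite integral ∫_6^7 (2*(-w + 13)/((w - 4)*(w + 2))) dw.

-7*log(3) + 12*log(2)

Factor the denominator: w**2 - 2*w - 8 = (w + 2)(w - 4).
Partial fractions: 2*(-w + 13)/((w - 4)*(w + 2)) = -5/(w + 2) + 3/(w - 4).
An antiderivative is F(w) = 3*log(w - 4) - 5*log(w + 2).
Then F(7) - F(6) = (-7*log(3)) - (-12*log(2)) = -7*log(3) + 12*log(2).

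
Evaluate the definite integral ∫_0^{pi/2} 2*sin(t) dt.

2

An antiderivative is F(t) = -2*cos(t).
Then F(pi/2) - F(0) = (0) - (-2) = 2.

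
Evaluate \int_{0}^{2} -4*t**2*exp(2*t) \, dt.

1 - 5*exp(4)

Integrate by parts twice (u = t^2, dv = -4*exp(2*t) dt).
An antiderivative is F(t) = (-2*t**2 + 2*t - 1)*exp(2*t).
Then F(2) - F(0) = (-5*exp(4)) - (-1) = 1 - 5*exp(4).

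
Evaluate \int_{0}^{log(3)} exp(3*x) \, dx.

26/3

Let u = exp(x), so du = exp(x) dx. When x = 0, u = 1; when x = log(3), u = 3.
The integral becomes ∫ u**2 du from 1 to 3, with antiderivative u**3/3.
Back in x: F(x) = exp(3*x)/3.
Then F(log(3)) - F(0) = (9) - (1/3) = 26/3.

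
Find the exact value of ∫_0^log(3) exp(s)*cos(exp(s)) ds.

-sin(1) + sin(3)

Let u = exp(s), so du = exp(s) ds. When s = 0, u = 1; when s = log(3), u = 3.
The integral becomes ∫ cos(u) du from 1 to 3, with antiderivative sin(u).
Back in s: F(s) = sin(exp(s)).
Then F(log(3)) - F(0) = (sin(3)) - (sin(1)) = -sin(1) + sin(3).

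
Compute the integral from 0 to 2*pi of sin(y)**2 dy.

Use the identity sin^2(y) = (1 - cos(2*y))/2.
An antiderivative is F(y) = y/2 - sin(2*y)/4.
Then F(2*pi) - F(0) = (pi) - (0) = pi.

pi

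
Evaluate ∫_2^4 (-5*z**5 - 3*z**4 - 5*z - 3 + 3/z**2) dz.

-79809/20

By the power rule, an antiderivative is F(z) = -5*z**6/6 - 3*z**5/5 - 5*z**2/2 - 3*z - 3/z.
Then F(4) - F(2) = (-244829/60) - (-2701/30) = -79809/20.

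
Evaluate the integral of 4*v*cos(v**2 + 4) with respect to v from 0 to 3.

Let u = v**2 + 4, so du = 2*v dv. When v = 0, u = 4; when v = 3, u = 13.
The integral becomes 2·∫ cos(u) du from 4 to 13, with antiderivative 2*sin(u).
Back in v: F(v) = 2*sin(v**2 + 4).
Then F(3) - F(0) = (2*sin(13)) - (2*sin(4)) = 2*sin(13) - 2*sin(4).

2*sin(13) - 2*sin(4)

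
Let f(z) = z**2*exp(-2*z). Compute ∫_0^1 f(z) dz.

(-5 + exp(2))*exp(-2)/4

Integrate by parts twice (u = z^2, dv = exp(-2*z) dz).
An antiderivative is F(z) = (-2*z**2 - 2*z - 1)*exp(-2*z)/4.
Then F(1) - F(0) = (-5*exp(-2)/4) - (-1/4) = (-5 + exp(2))*exp(-2)/4.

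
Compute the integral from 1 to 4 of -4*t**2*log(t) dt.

Integrate by parts once (u = ln t, dv = -4*t**2 dt).
An antiderivative is F(t) = -4*t**3*(3*log(t) - 1)/9.
Then F(4) - F(1) = (256/9 - 512*log(2)/3) - (4/9) = 28 - 512*log(2)/3.

28 - 512*log(2)/3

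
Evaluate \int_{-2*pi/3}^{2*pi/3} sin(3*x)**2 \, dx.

2*pi/3

Use the identity sin^2(3*x) = (1 - cos(6*x))/2.
An antiderivative is F(x) = x/2 - sin(6*x)/12.
Then F(2*pi/3) - F(-2*pi/3) = (pi/3) - (-pi/3) = 2*pi/3.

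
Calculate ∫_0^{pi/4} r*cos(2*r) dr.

Integrate by parts once (u = r, dv = cos(2*r) dr).
An antiderivative is F(r) = r*sin(2*r)/2 + cos(2*r)/4.
Then F(pi/4) - F(0) = (pi/8) - (1/4) = -1/4 + pi/8.

-1/4 + pi/8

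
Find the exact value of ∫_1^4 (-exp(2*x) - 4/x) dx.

An antiderivative is F(x) = -exp(2*x)/2 - 4*log(x).
Then F(4) - F(1) = (-exp(8)/2 - 8*log(2)) - (-exp(2)/2) = -exp(8)/2 - 8*log(2) + exp(2)/2.

-exp(8)/2 - 8*log(2) + exp(2)/2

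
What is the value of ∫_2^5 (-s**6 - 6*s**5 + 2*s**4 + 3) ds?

By the power rule, an antiderivative is F(s) = -s**7/7 - s**6 + 2*s**5/5 + 3*s.
Then F(5) - F(2) = (-178645/7) - (-2222/35) = -891003/35.

-891003/35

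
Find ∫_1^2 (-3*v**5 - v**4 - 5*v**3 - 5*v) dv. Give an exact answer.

By the power rule, an antiderivative is F(v) = -v**6/2 - v**5/5 - 5*v**4/4 - 5*v**2/2.
Then F(2) - F(1) = (-342/5) - (-89/20) = -1279/20.

-1279/20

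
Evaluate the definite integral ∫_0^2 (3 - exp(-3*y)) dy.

exp(-6)/3 + 17/3

An antiderivative is F(y) = 3*y + exp(-3*y)/3.
Then F(2) - F(0) = (exp(-6)/3 + 6) - (1/3) = exp(-6)/3 + 17/3.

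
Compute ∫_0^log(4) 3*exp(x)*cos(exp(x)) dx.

Let u = exp(x), so du = exp(x) dx. When x = 0, u = 1; when x = log(4), u = 4.
The integral becomes 3·∫ cos(u) du from 1 to 4, with antiderivative 3*sin(u).
Back in x: F(x) = 3*sin(exp(x)).
Then F(log(4)) - F(0) = (3*sin(4)) - (3*sin(1)) = -3*sin(1) + 3*sin(4).

-3*sin(1) + 3*sin(4)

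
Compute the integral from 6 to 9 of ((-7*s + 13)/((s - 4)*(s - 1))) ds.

Factor the denominator: s**2 - 5*s + 4 = (s - 1)(s - 4).
Partial fractions: (-7*s + 13)/((s - 4)*(s - 1)) = -2/(s - 1) - 5/(s - 4).
An antiderivative is F(s) = -5*log(s - 4) - 2*log(s - 1).
Then F(9) - F(6) = (-5*log(5) - 6*log(2)) - (-5*log(2) - 2*log(5)) = -3*log(5) - log(2).

-3*log(5) - log(2)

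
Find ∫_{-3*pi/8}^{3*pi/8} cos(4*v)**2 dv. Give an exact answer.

3*pi/8

Use the identity cos^2(4*v) = (1 + cos(8*v))/2.
An antiderivative is F(v) = v/2 + sin(8*v)/16.
Then F(3*pi/8) - F(-3*pi/8) = (3*pi/16) - (-3*pi/16) = 3*pi/8.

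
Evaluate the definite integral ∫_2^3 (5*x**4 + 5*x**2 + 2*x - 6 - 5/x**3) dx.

By the power rule, an antiderivative is F(x) = x**5 + 5*x**3/3 + x**2 - 6*x + 5/(2*x**2).
Then F(3) - F(2) = (5027/18) - (911/24) = 17375/72.

17375/72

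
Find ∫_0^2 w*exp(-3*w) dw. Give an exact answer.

(-7 + exp(6))*exp(-6)/9

Integrate by parts once (u = w, dv = exp(-3*w) dw).
An antiderivative is F(w) = (-3*w - 1)*exp(-3*w)/9.
Then F(2) - F(0) = (-7*exp(-6)/9) - (-1/9) = (-7 + exp(6))*exp(-6)/9.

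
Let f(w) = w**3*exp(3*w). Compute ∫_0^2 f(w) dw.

Integrate by parts 3 times (u = w^3, dv = exp(3*w) dw).
An antiderivative is F(w) = (9*w**3 - 9*w**2 + 6*w - 2)*exp(3*w)/27.
Then F(2) - F(0) = (46*exp(6)/27) - (-2/27) = 2/27 + 46*exp(6)/27.

2/27 + 46*exp(6)/27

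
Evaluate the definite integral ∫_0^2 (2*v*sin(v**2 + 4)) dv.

cos(4) - cos(8)

Let u = v**2 + 4, so du = 2*v dv. When v = 0, u = 4; when v = 2, u = 8.
The integral becomes ∫ sin(u) du from 4 to 8, with antiderivative -cos(u).
Back in v: F(v) = -cos(v**2 + 4).
Then F(2) - F(0) = (-cos(8)) - (-cos(4)) = cos(4) - cos(8).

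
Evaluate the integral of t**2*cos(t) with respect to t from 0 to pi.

-2*pi

Integrate by parts twice (u = t^2, dv = cos(t) dt).
An antiderivative is F(t) = t**2*sin(t) + 2*t*cos(t) - 2*sin(t).
Then F(pi) - F(0) = (-2*pi) - (0) = -2*pi.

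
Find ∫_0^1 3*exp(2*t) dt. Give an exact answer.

-3/2 + 3*exp(2)/2

An antiderivative is F(t) = 3*exp(2*t)/2.
Then F(1) - F(0) = (3*exp(2)/2) - (3/2) = -3/2 + 3*exp(2)/2.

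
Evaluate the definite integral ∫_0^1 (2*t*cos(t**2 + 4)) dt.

Let u = t**2 + 4, so du = 2*t dt. When t = 0, u = 4; when t = 1, u = 5.
The integral becomes ∫ cos(u) du from 4 to 5, with antiderivative sin(u).
Back in t: F(t) = sin(t**2 + 4).
Then F(1) - F(0) = (sin(5)) - (sin(4)) = sin(5) - sin(4).

sin(5) - sin(4)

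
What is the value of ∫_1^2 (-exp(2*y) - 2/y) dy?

An antiderivative is F(y) = -exp(2*y)/2 - 2*log(y).
Then F(2) - F(1) = (-exp(4)/2 - log(4)) - (-exp(2)/2) = -exp(4)/2 - log(4) + exp(2)/2.

-exp(4)/2 - log(4) + exp(2)/2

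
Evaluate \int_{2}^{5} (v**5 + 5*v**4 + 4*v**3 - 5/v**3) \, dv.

By the power rule, an antiderivative is F(v) = v**6/6 + v**5 + v**4 + 5/(2*v**2).
Then F(5) - F(2) = (95314/15) - (1423/24) = 251799/40.

251799/40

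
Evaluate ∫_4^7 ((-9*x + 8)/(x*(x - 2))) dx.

-5*log(5) - 4*log(7) + 13*log(2)

Factor the denominator: x**2 - 2*x = x(x - 2).
Partial fractions: (-9*x + 8)/(x*(x - 2)) = -4/x - 5/(x - 2).
An antiderivative is F(x) = -4*log(x) - 5*log(x - 2).
Then F(7) - F(4) = (-5*log(5) - 4*log(7)) - (-13*log(2)) = -5*log(5) - 4*log(7) + 13*log(2).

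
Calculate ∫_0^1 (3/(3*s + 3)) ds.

log(2)

Let u = 3*s + 3, so du = 3 ds. When s = 0, u = 3; when s = 1, u = 6.
The integral becomes ∫ 1/u du from 3 to 6, with antiderivative log(u).
Back in s: F(s) = log(3*s + 3).
Then F(1) - F(0) = (log(6)) - (log(3)) = log(2).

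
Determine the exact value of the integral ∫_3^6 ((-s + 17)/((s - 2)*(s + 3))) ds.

-4*log(3) + 10*log(2)

Factor the denominator: s**2 + s - 6 = (s + 3)(s - 2).
Partial fractions: (-s + 17)/((s - 2)*(s + 3)) = -4/(s + 3) + 3/(s - 2).
An antiderivative is F(s) = 3*log(s - 2) - 4*log(s + 3).
Then F(6) - F(3) = (-8*log(3) + 6*log(2)) - (-4*log(3) - 4*log(2)) = -4*log(3) + 10*log(2).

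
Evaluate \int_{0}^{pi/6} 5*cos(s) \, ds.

5/2

An antiderivative is F(s) = 5*sin(s).
Then F(pi/6) - F(0) = (5/2) - (0) = 5/2.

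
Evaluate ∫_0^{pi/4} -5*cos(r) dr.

An antiderivative is F(r) = -5*sin(r).
Then F(pi/4) - F(0) = (-5*sqrt(2)/2) - (0) = -5*sqrt(2)/2.

-5*sqrt(2)/2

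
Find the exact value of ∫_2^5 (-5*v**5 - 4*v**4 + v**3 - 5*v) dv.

By the power rule, an antiderivative is F(v) = -5*v**6/6 - 4*v**5/5 + v**4/4 - 5*v**2/2.
Then F(5) - F(2) = (-185125/12) - (-1274/15) = -306843/20.

-306843/20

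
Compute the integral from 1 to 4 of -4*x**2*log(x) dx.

Integrate by parts once (u = ln x, dv = -4*x**2 dx).
An antiderivative is F(x) = -4*x**3*(3*log(x) - 1)/9.
Then F(4) - F(1) = (256/9 - 512*log(2)/3) - (4/9) = 28 - 512*log(2)/3.

28 - 512*log(2)/3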